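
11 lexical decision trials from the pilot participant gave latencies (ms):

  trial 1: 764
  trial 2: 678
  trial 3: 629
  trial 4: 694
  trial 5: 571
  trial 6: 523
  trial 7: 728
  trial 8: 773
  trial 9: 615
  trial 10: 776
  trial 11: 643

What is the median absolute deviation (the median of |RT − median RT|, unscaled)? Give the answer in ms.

Sorted: 523, 571, 615, 629, 643, 678, 694, 728, 764, 773, 776 → median = 678
|x − 678|: 86, 0, 49, 16, 107, 155, 50, 95, 63, 98, 35
Sorted deviations: 0, 16, 35, 49, 50, 63, 86, 95, 98, 107, 155 → MAD = 63

63 ms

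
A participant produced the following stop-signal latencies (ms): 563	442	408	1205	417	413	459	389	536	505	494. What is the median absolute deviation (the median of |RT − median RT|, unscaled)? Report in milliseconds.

46 ms

Sorted: 389, 408, 413, 417, 442, 459, 494, 505, 536, 563, 1205 → median = 459
|x − 459|: 104, 17, 51, 746, 42, 46, 0, 70, 77, 46, 35
Sorted deviations: 0, 17, 35, 42, 46, 46, 51, 70, 77, 104, 746 → MAD = 46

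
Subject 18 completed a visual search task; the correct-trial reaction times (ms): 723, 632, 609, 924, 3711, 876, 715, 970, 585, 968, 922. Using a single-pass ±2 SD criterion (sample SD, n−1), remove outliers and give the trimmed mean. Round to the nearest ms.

n = 11, ΣRT = 11635, M = 1057.727
Σ(x−M)² = 7960508.18; s = √(7960508.18/10) = 892.217
Cutoffs: 1057.727 ± 2·892.217 → [-726.7, 2842.2]
Outside: 3711 → excluded.
Retained (n=10): Σ = 7924, mean = 7924/10 = 792.400

792 ms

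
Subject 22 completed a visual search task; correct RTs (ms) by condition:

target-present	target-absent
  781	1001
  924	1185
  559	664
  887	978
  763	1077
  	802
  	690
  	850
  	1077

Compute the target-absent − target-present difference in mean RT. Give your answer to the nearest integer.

142 ms

M(target-present) = 3914/5 = 782.800
M(target-absent) = 8324/9 = 924.889
Difference = 924.889 − 782.800 = 142.089 ms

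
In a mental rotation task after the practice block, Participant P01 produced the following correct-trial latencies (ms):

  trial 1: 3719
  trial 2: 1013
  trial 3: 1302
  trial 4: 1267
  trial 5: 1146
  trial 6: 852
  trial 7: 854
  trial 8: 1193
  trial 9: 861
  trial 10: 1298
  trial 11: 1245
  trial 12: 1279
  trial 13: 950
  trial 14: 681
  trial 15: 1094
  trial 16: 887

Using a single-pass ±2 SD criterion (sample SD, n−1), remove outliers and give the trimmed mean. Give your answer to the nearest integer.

n = 16, ΣRT = 19641, M = 1227.562
Σ(x−M)² = 7200709.94; s = √(7200709.94/15) = 692.854
Cutoffs: 1227.562 ± 2·692.854 → [-158.1, 2613.3]
Outside: 3719 → excluded.
Retained (n=15): Σ = 15922, mean = 15922/15 = 1061.467

1061 ms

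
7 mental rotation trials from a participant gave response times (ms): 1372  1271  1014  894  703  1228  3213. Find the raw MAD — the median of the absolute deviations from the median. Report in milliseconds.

Sorted: 703, 894, 1014, 1228, 1271, 1372, 3213 → median = 1228
|x − 1228|: 144, 43, 214, 334, 525, 0, 1985
Sorted deviations: 0, 43, 144, 214, 334, 525, 1985 → MAD = 214

214 ms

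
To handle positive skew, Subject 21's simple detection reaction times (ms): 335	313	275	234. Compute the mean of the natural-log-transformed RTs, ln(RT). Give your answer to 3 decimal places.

ln(RT): 5.8141, 5.7462, 5.6168, 5.4553
Σ ln(RT) = 22.6324
Mean = 22.6324/4 = 5.65811

5.658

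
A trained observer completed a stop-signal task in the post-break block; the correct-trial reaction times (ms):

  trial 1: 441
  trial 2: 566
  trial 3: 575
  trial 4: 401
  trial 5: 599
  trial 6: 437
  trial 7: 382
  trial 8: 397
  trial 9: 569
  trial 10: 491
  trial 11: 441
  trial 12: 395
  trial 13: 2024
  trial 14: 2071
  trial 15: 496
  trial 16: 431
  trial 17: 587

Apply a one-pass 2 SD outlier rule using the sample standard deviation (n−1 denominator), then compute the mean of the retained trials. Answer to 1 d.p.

480.5 ms

n = 17, ΣRT = 11303, M = 664.882
Σ(x−M)² = 4421711.76; s = √(4421711.76/16) = 525.697
Cutoffs: 664.882 ± 2·525.697 → [-386.5, 1716.3]
Outside: 2024, 2071 → excluded.
Retained (n=15): Σ = 7208, mean = 7208/15 = 480.533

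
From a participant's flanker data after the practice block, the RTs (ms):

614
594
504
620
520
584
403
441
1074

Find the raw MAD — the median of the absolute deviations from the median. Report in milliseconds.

64 ms

Sorted: 403, 441, 504, 520, 584, 594, 614, 620, 1074 → median = 584
|x − 584|: 30, 10, 80, 36, 64, 0, 181, 143, 490
Sorted deviations: 0, 10, 30, 36, 64, 80, 143, 181, 490 → MAD = 64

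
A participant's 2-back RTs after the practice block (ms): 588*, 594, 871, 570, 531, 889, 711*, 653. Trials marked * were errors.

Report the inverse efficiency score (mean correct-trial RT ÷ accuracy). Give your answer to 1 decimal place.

Correct trials (n=6): 594, 871, 570, 531, 889, 653
Mean correct RT = 4108/6 = 684.6667 ms
Proportion correct = 6/8
IES = 684.6667 / (6/8) = 912.889 ms

912.9 ms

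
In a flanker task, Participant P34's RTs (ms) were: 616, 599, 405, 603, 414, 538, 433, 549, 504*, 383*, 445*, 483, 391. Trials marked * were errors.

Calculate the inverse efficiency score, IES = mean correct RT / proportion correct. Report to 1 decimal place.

654.0 ms

Correct trials (n=10): 616, 599, 405, 603, 414, 538, 433, 549, 483, 391
Mean correct RT = 5031/10 = 503.1000 ms
Proportion correct = 10/13
IES = 503.1000 / (10/13) = 654.030 ms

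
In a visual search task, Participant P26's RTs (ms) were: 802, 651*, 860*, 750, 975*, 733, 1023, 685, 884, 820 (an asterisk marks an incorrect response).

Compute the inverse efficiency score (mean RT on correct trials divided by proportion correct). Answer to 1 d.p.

1162.7 ms

Correct trials (n=7): 802, 750, 733, 1023, 685, 884, 820
Mean correct RT = 5697/7 = 813.8571 ms
Proportion correct = 7/10
IES = 813.8571 / (7/10) = 1162.653 ms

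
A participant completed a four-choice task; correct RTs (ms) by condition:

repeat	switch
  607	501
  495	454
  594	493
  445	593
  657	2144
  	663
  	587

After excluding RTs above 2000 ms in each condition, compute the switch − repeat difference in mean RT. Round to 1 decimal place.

switch: exclude 2144
M(repeat) = 2798/5 = 559.600
M(switch) = 3291/6 = 548.500
Difference = 548.500 − 559.600 = -11.100 ms

-11.1 ms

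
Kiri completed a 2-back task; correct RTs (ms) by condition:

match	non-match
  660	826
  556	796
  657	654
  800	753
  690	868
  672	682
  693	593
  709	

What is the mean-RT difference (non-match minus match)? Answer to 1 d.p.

59.2 ms

M(match) = 5437/8 = 679.625
M(non-match) = 5172/7 = 738.857
Difference = 738.857 − 679.625 = 59.232 ms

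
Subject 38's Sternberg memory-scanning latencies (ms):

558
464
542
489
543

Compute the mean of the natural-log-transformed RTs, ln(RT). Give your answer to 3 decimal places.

ln(RT): 6.3244, 6.1399, 6.2953, 6.1924, 6.2971
Σ ln(RT) = 31.2490
Mean = 31.2490/5 = 6.24980

6.250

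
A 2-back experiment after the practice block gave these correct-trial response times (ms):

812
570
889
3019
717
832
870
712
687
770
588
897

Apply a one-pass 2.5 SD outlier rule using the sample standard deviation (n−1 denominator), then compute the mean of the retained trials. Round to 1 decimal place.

n = 12, ΣRT = 11363, M = 946.917
Σ(x−M)² = 4814490.92; s = √(4814490.92/11) = 661.575
Cutoffs: 946.917 ± 2.5·661.575 → [-707.0, 2600.9]
Outside: 3019 → excluded.
Retained (n=11): Σ = 8344, mean = 8344/11 = 758.545

758.5 ms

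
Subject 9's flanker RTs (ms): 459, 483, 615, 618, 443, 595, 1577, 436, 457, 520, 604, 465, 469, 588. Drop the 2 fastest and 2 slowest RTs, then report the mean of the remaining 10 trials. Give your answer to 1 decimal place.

525.5 ms

Sorted: 436, 443, 457, 459, 465, 469, 483, 520, 588, 595, 604, 615, 618, 1577
Drop lowest 2 (436, 443) and highest 2 (618, 1577)
Remaining (n=10): Σ = 5255, mean = 5255/10 = 525.500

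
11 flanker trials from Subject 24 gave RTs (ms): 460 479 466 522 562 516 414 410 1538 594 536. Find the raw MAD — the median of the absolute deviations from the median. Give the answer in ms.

Sorted: 410, 414, 460, 466, 479, 516, 522, 536, 562, 594, 1538 → median = 516
|x − 516|: 56, 37, 50, 6, 46, 0, 102, 106, 1022, 78, 20
Sorted deviations: 0, 6, 20, 37, 46, 50, 56, 78, 102, 106, 1022 → MAD = 50

50 ms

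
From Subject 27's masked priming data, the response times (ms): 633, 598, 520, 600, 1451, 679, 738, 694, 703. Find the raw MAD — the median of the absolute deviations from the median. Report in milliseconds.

59 ms

Sorted: 520, 598, 600, 633, 679, 694, 703, 738, 1451 → median = 679
|x − 679|: 46, 81, 159, 79, 772, 0, 59, 15, 24
Sorted deviations: 0, 15, 24, 46, 59, 79, 81, 159, 772 → MAD = 59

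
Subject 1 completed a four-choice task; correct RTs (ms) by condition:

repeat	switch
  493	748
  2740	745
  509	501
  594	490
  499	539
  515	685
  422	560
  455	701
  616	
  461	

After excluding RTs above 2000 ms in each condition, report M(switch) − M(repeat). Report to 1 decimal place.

114.0 ms

repeat: exclude 2740
M(repeat) = 4564/9 = 507.111
M(switch) = 4969/8 = 621.125
Difference = 621.125 − 507.111 = 114.014 ms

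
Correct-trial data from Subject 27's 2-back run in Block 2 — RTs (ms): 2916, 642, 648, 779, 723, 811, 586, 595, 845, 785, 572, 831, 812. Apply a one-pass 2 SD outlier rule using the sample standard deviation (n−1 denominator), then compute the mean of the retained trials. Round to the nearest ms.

719 ms

n = 13, ΣRT = 11545, M = 888.077
Σ(x−M)² = 4574326.92; s = √(4574326.92/12) = 617.409
Cutoffs: 888.077 ± 2·617.409 → [-346.7, 2122.9]
Outside: 2916 → excluded.
Retained (n=12): Σ = 8629, mean = 8629/12 = 719.083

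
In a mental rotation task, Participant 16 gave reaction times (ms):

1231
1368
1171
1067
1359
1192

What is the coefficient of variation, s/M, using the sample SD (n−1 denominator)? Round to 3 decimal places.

0.094

n = 6, Σ = 7388, M = 1231.3333
Σ(x−M)² = 67169.333; s = √(67169.333/5) = 115.9046
CV = 115.9046 / 1231.3333 = 0.09413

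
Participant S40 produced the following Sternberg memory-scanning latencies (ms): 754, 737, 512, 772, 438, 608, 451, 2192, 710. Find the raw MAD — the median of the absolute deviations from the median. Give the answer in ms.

102 ms

Sorted: 438, 451, 512, 608, 710, 737, 754, 772, 2192 → median = 710
|x − 710|: 44, 27, 198, 62, 272, 102, 259, 1482, 0
Sorted deviations: 0, 27, 44, 62, 102, 198, 259, 272, 1482 → MAD = 102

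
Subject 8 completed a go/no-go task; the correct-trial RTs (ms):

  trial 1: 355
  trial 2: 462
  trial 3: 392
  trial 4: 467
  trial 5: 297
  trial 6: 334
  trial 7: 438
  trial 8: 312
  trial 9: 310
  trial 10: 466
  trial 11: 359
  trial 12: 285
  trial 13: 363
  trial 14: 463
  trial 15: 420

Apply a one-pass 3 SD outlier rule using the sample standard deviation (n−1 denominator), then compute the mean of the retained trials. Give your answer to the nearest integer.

n = 15, ΣRT = 5723, M = 381.533
Σ(x−M)² = 62559.73; s = √(62559.73/14) = 66.847
Cutoffs: 381.533 ± 3·66.847 → [181.0, 582.1]
No RTs fall outside the cutoffs; all 15 retained. Mean = 5723/15 = 381.533

382 ms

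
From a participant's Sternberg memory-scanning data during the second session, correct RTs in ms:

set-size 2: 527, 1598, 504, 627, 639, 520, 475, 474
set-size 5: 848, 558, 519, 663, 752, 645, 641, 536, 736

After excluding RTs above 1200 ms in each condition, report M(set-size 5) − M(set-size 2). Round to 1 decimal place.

117.3 ms

set-size 2: exclude 1598
M(set-size 2) = 3766/7 = 538.000
M(set-size 5) = 5898/9 = 655.333
Difference = 655.333 − 538.000 = 117.333 ms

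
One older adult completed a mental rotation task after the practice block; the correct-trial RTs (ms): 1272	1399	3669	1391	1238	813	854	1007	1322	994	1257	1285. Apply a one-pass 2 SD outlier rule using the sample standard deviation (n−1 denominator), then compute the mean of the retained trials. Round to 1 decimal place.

n = 12, ΣRT = 16501, M = 1375.083
Σ(x−M)² = 6185348.92; s = √(6185348.92/11) = 749.870
Cutoffs: 1375.083 ± 2·749.870 → [-124.7, 2874.8]
Outside: 3669 → excluded.
Retained (n=11): Σ = 12832, mean = 12832/11 = 1166.545

1166.5 ms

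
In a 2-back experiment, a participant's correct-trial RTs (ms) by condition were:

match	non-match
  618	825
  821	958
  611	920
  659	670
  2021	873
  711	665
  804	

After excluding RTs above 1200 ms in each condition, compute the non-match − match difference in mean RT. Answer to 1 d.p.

114.5 ms

match: exclude 2021
M(match) = 4224/6 = 704.000
M(non-match) = 4911/6 = 818.500
Difference = 818.500 − 704.000 = 114.500 ms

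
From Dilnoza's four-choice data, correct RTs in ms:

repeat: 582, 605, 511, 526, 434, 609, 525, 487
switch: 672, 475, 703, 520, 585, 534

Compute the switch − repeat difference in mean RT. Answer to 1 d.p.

46.6 ms

M(repeat) = 4279/8 = 534.875
M(switch) = 3489/6 = 581.500
Difference = 581.500 − 534.875 = 46.625 ms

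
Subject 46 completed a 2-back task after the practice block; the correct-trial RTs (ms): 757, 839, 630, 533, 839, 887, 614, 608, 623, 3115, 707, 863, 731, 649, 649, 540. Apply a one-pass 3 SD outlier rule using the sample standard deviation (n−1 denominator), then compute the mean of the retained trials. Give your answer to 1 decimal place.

697.9 ms

n = 16, ΣRT = 13584, M = 849.000
Σ(x−M)² = 5666828.00; s = √(5666828.00/15) = 614.645
Cutoffs: 849.000 ± 3·614.645 → [-994.9, 2692.9]
Outside: 3115 → excluded.
Retained (n=15): Σ = 10469, mean = 10469/15 = 697.933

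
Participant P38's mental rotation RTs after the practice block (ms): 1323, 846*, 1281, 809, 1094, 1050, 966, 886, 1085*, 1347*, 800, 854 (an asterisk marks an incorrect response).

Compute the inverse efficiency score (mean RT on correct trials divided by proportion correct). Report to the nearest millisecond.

1343 ms

Correct trials (n=9): 1323, 1281, 809, 1094, 1050, 966, 886, 800, 854
Mean correct RT = 9063/9 = 1007.0000 ms
Proportion correct = 9/12
IES = 1007.0000 / (9/12) = 1342.667 ms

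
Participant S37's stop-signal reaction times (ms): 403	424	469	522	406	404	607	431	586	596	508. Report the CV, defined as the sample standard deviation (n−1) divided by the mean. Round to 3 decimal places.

0.166

n = 11, Σ = 5356, M = 486.9091
Σ(x−M)² = 65682.909; s = √(65682.909/10) = 81.0450
CV = 81.0450 / 486.9091 = 0.16645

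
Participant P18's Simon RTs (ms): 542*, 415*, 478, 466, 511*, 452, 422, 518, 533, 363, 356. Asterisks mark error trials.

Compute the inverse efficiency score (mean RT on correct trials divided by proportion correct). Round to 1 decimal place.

616.7 ms

Correct trials (n=8): 478, 466, 452, 422, 518, 533, 363, 356
Mean correct RT = 3588/8 = 448.5000 ms
Proportion correct = 8/11
IES = 448.5000 / (8/11) = 616.688 ms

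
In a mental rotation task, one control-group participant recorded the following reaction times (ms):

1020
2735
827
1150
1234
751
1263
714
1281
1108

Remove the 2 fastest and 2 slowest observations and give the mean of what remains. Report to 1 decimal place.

Sorted: 714, 751, 827, 1020, 1108, 1150, 1234, 1263, 1281, 2735
Drop lowest 2 (714, 751) and highest 2 (1281, 2735)
Remaining (n=6): Σ = 6602, mean = 6602/6 = 1100.333

1100.3 ms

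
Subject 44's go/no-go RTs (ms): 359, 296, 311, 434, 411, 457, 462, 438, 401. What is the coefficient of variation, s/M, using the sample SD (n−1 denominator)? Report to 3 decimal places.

n = 9, Σ = 3569, M = 396.5556
Σ(x−M)² = 30126.222; s = √(30126.222/8) = 61.3659
CV = 61.3659 / 396.5556 = 0.15475

0.155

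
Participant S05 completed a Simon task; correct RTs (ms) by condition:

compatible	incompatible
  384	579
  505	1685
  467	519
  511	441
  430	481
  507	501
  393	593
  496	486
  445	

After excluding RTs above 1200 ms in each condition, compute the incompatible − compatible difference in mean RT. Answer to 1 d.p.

incompatible: exclude 1685
M(compatible) = 4138/9 = 459.778
M(incompatible) = 3600/7 = 514.286
Difference = 514.286 − 459.778 = 54.508 ms

54.5 ms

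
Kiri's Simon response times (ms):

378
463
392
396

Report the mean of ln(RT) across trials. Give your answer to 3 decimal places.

6.006

ln(RT): 5.9349, 6.1377, 5.9713, 5.9814
Σ ln(RT) = 24.0253
Mean = 24.0253/4 = 6.00632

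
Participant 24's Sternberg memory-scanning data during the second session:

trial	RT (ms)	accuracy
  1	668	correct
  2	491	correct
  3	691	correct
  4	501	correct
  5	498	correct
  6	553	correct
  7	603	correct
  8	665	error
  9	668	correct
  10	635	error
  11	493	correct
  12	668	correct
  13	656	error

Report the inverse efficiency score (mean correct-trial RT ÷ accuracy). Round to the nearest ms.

Correct trials (n=10): 668, 491, 691, 501, 498, 553, 603, 668, 493, 668
Mean correct RT = 5834/10 = 583.4000 ms
Proportion correct = 10/13
IES = 583.4000 / (10/13) = 758.420 ms

758 ms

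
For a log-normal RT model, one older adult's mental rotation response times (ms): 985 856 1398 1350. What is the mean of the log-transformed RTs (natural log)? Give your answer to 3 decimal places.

ln(RT): 6.8926, 6.7523, 7.2428, 7.2079
Σ ln(RT) = 28.0956
Mean = 28.0956/4 = 7.02389

7.024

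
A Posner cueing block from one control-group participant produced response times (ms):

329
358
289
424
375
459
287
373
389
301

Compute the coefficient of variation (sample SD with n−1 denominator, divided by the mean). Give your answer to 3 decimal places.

0.161

n = 10, Σ = 3584, M = 358.4000
Σ(x−M)² = 29922.400; s = √(29922.400/9) = 57.6603
CV = 57.6603 / 358.4000 = 0.16088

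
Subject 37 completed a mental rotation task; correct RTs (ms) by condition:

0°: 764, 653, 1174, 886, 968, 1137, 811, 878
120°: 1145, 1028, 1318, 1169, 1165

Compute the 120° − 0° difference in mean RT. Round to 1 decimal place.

256.1 ms

M(0°) = 7271/8 = 908.875
M(120°) = 5825/5 = 1165.000
Difference = 1165.000 − 908.875 = 256.125 ms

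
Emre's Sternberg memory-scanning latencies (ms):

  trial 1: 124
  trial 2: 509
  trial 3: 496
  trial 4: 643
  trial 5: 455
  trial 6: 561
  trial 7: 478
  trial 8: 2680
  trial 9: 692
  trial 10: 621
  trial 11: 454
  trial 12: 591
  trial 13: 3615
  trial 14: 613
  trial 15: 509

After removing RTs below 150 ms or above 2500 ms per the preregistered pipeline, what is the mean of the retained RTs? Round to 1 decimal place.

551.8 ms

Excluded: 124, 2680, 3615
Retained (n=12): Σ = 6622
Mean = 6622/12 = 551.8333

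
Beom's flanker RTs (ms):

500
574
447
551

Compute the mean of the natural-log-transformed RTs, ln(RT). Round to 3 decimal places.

6.245

ln(RT): 6.2146, 6.3526, 6.1026, 6.3117
Σ ln(RT) = 24.9815
Mean = 24.9815/4 = 6.24538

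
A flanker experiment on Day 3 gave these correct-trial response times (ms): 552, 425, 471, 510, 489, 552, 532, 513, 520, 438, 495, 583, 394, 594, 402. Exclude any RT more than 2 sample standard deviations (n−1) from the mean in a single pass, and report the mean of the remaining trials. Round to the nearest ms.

n = 15, ΣRT = 7470, M = 498.000
Σ(x−M)² = 54062.00; s = √(54062.00/14) = 62.142
Cutoffs: 498.000 ± 2·62.142 → [373.7, 622.3]
No RTs fall outside the cutoffs; all 15 retained. Mean = 7470/15 = 498.000

498 ms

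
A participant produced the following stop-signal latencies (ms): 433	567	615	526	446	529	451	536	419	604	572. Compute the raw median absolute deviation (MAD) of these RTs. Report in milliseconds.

75 ms

Sorted: 419, 433, 446, 451, 526, 529, 536, 567, 572, 604, 615 → median = 529
|x − 529|: 96, 38, 86, 3, 83, 0, 78, 7, 110, 75, 43
Sorted deviations: 0, 3, 7, 38, 43, 75, 78, 83, 86, 96, 110 → MAD = 75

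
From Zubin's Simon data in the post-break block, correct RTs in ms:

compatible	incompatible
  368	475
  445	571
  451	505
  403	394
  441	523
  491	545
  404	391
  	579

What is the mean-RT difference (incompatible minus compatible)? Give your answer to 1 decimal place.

68.9 ms

M(compatible) = 3003/7 = 429.000
M(incompatible) = 3983/8 = 497.875
Difference = 497.875 − 429.000 = 68.875 ms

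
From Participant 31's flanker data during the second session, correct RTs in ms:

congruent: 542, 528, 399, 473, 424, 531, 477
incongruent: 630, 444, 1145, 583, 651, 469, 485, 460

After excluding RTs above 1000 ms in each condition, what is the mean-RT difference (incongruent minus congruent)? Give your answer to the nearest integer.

50 ms

incongruent: exclude 1145
M(congruent) = 3374/7 = 482.000
M(incongruent) = 3722/7 = 531.714
Difference = 531.714 − 482.000 = 49.714 ms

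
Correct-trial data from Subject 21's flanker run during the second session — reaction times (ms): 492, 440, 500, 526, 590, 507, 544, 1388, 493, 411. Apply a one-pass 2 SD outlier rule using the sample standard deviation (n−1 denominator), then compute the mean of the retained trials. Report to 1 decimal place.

500.3 ms

n = 10, ΣRT = 5891, M = 589.100
Σ(x−M)² = 731550.90; s = √(731550.90/9) = 285.102
Cutoffs: 589.100 ± 2·285.102 → [18.9, 1159.3]
Outside: 1388 → excluded.
Retained (n=9): Σ = 4503, mean = 4503/9 = 500.333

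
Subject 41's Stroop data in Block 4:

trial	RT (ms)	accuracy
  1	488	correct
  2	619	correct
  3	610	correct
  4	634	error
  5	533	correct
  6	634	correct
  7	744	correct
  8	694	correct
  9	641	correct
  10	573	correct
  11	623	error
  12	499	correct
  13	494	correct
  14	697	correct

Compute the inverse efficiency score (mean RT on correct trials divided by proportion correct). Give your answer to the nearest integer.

703 ms

Correct trials (n=12): 488, 619, 610, 533, 634, 744, 694, 641, 573, 499, 494, 697
Mean correct RT = 7226/12 = 602.1667 ms
Proportion correct = 12/14
IES = 602.1667 / (12/14) = 702.528 ms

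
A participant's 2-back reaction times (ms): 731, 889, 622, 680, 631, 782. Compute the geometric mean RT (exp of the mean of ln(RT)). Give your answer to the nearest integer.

ln(RT): 6.5944, 6.7901, 6.4329, 6.5221, 6.4473, 6.6619
Mean ln(RT) = 39.4487/6 = 6.57478
Geometric mean = exp(6.57478) = 716.79 ms

717 ms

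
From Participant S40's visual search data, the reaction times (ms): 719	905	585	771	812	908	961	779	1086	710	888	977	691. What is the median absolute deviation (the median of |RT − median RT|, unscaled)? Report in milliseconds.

96 ms

Sorted: 585, 691, 710, 719, 771, 779, 812, 888, 905, 908, 961, 977, 1086 → median = 812
|x − 812|: 93, 93, 227, 41, 0, 96, 149, 33, 274, 102, 76, 165, 121
Sorted deviations: 0, 33, 41, 76, 93, 93, 96, 102, 121, 149, 165, 227, 274 → MAD = 96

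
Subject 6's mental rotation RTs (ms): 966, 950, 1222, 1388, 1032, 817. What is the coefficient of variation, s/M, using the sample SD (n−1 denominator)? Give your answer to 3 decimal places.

n = 6, Σ = 6375, M = 1062.5000
Σ(x−M)² = 214559.500; s = √(214559.500/5) = 207.1519
CV = 207.1519 / 1062.5000 = 0.19497

0.195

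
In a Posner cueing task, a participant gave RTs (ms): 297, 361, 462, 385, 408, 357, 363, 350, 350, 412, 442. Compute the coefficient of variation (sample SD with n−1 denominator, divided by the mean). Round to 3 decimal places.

n = 11, Σ = 4187, M = 380.6364
Σ(x−M)² = 22264.545; s = √(22264.545/10) = 47.1853
CV = 47.1853 / 380.6364 = 0.12396

0.124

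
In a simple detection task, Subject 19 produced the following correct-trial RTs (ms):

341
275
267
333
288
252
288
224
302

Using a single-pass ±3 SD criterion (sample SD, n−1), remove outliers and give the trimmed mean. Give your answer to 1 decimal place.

285.6 ms

n = 9, ΣRT = 2570, M = 285.556
Σ(x−M)² = 10978.22; s = √(10978.22/8) = 37.044
Cutoffs: 285.556 ± 3·37.044 → [174.4, 396.7]
No RTs fall outside the cutoffs; all 9 retained. Mean = 2570/9 = 285.556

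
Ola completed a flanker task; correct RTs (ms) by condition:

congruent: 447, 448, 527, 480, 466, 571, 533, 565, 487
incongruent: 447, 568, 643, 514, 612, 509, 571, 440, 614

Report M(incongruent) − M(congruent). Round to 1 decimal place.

M(congruent) = 4524/9 = 502.667
M(incongruent) = 4918/9 = 546.444
Difference = 546.444 − 502.667 = 43.778 ms

43.8 ms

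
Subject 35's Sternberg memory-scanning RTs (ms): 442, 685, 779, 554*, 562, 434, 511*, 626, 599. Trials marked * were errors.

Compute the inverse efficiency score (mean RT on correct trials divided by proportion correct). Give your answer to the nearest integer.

758 ms

Correct trials (n=7): 442, 685, 779, 562, 434, 626, 599
Mean correct RT = 4127/7 = 589.5714 ms
Proportion correct = 7/9
IES = 589.5714 / (7/9) = 758.020 ms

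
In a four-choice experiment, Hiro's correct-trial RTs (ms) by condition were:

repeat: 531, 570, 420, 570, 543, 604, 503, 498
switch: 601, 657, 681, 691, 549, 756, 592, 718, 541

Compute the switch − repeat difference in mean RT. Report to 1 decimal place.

113.0 ms

M(repeat) = 4239/8 = 529.875
M(switch) = 5786/9 = 642.889
Difference = 642.889 − 529.875 = 113.014 ms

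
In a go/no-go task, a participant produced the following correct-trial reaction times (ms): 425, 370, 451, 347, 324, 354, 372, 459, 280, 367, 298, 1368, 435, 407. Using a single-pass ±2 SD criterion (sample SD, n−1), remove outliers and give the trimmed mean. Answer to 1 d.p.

376.1 ms

n = 14, ΣRT = 6257, M = 446.929
Σ(x−M)² = 952450.93; s = √(952450.93/13) = 270.676
Cutoffs: 446.929 ± 2·270.676 → [-94.4, 988.3]
Outside: 1368 → excluded.
Retained (n=13): Σ = 4889, mean = 4889/13 = 376.077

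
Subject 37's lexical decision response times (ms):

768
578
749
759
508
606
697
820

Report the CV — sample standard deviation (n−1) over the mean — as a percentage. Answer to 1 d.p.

16.0%

n = 8, Σ = 5485, M = 685.6250
Σ(x−M)² = 83845.875; s = √(83845.875/7) = 109.4440
CV = 109.4440 / 685.6250 = 0.15963 = 15.963%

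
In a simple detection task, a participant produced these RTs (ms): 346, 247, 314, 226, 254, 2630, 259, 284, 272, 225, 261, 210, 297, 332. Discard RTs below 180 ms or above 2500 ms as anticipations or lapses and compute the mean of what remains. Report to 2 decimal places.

Excluded: 2630
Retained (n=13): Σ = 3527
Mean = 3527/13 = 271.3077

271.31 ms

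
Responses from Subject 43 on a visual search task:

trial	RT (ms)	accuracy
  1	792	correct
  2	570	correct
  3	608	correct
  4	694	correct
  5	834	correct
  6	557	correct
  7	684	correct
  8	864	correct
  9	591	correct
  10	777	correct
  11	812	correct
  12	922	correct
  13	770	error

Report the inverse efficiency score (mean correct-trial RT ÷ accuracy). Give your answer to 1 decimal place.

Correct trials (n=12): 792, 570, 608, 694, 834, 557, 684, 864, 591, 777, 812, 922
Mean correct RT = 8705/12 = 725.4167 ms
Proportion correct = 12/13
IES = 725.4167 / (12/13) = 785.868 ms

785.9 ms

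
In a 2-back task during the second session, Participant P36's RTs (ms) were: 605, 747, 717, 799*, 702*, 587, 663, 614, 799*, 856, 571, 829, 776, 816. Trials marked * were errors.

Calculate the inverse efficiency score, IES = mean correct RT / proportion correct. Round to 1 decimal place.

Correct trials (n=11): 605, 747, 717, 587, 663, 614, 856, 571, 829, 776, 816
Mean correct RT = 7781/11 = 707.3636 ms
Proportion correct = 11/14
IES = 707.3636 / (11/14) = 900.281 ms

900.3 ms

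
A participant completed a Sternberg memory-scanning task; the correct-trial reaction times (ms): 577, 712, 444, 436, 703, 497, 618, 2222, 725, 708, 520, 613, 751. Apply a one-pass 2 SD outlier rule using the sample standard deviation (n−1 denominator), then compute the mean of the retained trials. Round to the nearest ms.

609 ms

n = 13, ΣRT = 9526, M = 732.769
Σ(x−M)² = 2544230.31; s = √(2544230.31/12) = 460.455
Cutoffs: 732.769 ± 2·460.455 → [-188.1, 1653.7]
Outside: 2222 → excluded.
Retained (n=12): Σ = 7304, mean = 7304/12 = 608.667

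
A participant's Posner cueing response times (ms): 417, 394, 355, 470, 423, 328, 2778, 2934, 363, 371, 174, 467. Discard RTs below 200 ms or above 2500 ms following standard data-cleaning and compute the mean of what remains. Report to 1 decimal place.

398.7 ms

Excluded: 174, 2778, 2934
Retained (n=9): Σ = 3588
Mean = 3588/9 = 398.6667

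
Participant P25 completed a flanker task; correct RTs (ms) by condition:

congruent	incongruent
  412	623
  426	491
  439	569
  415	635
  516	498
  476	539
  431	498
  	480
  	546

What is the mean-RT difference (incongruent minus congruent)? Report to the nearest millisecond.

97 ms

M(congruent) = 3115/7 = 445.000
M(incongruent) = 4879/9 = 542.111
Difference = 542.111 − 445.000 = 97.111 ms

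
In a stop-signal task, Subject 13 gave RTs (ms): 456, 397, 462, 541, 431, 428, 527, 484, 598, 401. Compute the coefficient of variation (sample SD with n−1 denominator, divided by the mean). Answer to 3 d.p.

0.138

n = 10, Σ = 4725, M = 472.5000
Σ(x−M)² = 38442.500; s = √(38442.500/9) = 65.3559
CV = 65.3559 / 472.5000 = 0.13832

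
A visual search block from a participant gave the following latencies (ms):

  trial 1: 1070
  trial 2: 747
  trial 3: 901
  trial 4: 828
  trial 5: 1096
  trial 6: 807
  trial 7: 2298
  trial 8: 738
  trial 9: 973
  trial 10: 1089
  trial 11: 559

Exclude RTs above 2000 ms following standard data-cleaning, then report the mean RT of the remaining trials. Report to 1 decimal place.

Excluded: 2298
Retained (n=10): Σ = 8808
Mean = 8808/10 = 880.8000

880.8 ms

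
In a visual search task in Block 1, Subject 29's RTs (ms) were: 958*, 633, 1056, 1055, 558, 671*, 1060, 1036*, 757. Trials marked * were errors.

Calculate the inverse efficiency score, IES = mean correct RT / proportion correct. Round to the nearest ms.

1280 ms

Correct trials (n=6): 633, 1056, 1055, 558, 1060, 757
Mean correct RT = 5119/6 = 853.1667 ms
Proportion correct = 6/9
IES = 853.1667 / (6/9) = 1279.750 ms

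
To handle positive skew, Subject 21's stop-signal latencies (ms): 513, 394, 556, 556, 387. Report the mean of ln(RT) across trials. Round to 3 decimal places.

ln(RT): 6.2403, 5.9764, 6.3208, 6.3208, 5.9584
Σ ln(RT) = 30.8166
Mean = 30.8166/5 = 6.16332

6.163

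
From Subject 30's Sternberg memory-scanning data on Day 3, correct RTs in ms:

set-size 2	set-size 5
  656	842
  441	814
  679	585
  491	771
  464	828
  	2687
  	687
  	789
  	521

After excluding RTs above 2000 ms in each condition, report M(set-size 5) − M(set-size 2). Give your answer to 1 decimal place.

183.4 ms

set-size 5: exclude 2687
M(set-size 2) = 2731/5 = 546.200
M(set-size 5) = 5837/8 = 729.625
Difference = 729.625 − 546.200 = 183.425 ms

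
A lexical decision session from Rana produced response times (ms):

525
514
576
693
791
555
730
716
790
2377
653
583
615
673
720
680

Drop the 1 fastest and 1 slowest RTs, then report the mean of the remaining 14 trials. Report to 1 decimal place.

664.3 ms

Sorted: 514, 525, 555, 576, 583, 615, 653, 673, 680, 693, 716, 720, 730, 790, 791, 2377
Drop lowest 1 (514) and highest 1 (2377)
Remaining (n=14): Σ = 9300, mean = 9300/14 = 664.286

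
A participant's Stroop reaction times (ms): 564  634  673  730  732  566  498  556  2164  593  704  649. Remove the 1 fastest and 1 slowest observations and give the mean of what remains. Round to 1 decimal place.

Sorted: 498, 556, 564, 566, 593, 634, 649, 673, 704, 730, 732, 2164
Drop lowest 1 (498) and highest 1 (2164)
Remaining (n=10): Σ = 6401, mean = 6401/10 = 640.100

640.1 ms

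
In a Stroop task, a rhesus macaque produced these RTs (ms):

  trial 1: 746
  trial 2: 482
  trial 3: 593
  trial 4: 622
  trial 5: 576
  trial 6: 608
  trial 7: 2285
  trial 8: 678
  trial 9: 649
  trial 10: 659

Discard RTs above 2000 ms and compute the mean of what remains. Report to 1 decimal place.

623.7 ms

Excluded: 2285
Retained (n=9): Σ = 5613
Mean = 5613/9 = 623.6667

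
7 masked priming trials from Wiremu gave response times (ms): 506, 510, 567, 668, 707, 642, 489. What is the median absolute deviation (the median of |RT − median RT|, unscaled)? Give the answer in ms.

Sorted: 489, 506, 510, 567, 642, 668, 707 → median = 567
|x − 567|: 61, 57, 0, 101, 140, 75, 78
Sorted deviations: 0, 57, 61, 75, 78, 101, 140 → MAD = 75

75 ms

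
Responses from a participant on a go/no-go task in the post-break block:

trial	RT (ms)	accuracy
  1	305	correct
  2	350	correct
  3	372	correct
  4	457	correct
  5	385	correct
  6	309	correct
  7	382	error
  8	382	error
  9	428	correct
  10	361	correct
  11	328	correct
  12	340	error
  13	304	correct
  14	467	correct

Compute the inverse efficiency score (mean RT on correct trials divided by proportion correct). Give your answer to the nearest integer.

Correct trials (n=11): 305, 350, 372, 457, 385, 309, 428, 361, 328, 304, 467
Mean correct RT = 4066/11 = 369.6364 ms
Proportion correct = 11/14
IES = 369.6364 / (11/14) = 470.446 ms

470 ms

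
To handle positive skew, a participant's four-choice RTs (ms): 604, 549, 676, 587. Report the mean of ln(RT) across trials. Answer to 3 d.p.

ln(RT): 6.4036, 6.3081, 6.5162, 6.3750
Σ ln(RT) = 25.6029
Mean = 25.6029/4 = 6.40072

6.401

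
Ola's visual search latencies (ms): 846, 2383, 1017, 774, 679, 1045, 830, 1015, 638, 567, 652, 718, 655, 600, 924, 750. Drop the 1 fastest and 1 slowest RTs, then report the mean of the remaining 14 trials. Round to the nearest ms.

Sorted: 567, 600, 638, 652, 655, 679, 718, 750, 774, 830, 846, 924, 1015, 1017, 1045, 2383
Drop lowest 1 (567) and highest 1 (2383)
Remaining (n=14): Σ = 11143, mean = 11143/14 = 795.929

796 ms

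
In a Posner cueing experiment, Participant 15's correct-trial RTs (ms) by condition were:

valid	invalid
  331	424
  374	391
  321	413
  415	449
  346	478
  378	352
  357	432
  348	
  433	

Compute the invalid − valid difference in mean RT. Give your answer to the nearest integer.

53 ms

M(valid) = 3303/9 = 367.000
M(invalid) = 2939/7 = 419.857
Difference = 419.857 − 367.000 = 52.857 ms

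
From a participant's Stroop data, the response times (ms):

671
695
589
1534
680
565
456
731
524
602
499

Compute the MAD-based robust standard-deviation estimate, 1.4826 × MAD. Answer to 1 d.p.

Sorted: 456, 499, 524, 565, 589, 602, 671, 680, 695, 731, 1534 → median = 602
|x − 602| sorted: 0, 13, 37, 69, 78, 78, 93, 103, 129, 146, 932 → MAD = 78
Robust SD ≈ 1.4826 × 78 = 115.643

115.6 ms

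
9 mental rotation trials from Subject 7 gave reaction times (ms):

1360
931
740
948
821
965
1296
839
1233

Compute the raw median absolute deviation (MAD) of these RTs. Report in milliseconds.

Sorted: 740, 821, 839, 931, 948, 965, 1233, 1296, 1360 → median = 948
|x − 948|: 412, 17, 208, 0, 127, 17, 348, 109, 285
Sorted deviations: 0, 17, 17, 109, 127, 208, 285, 348, 412 → MAD = 127

127 ms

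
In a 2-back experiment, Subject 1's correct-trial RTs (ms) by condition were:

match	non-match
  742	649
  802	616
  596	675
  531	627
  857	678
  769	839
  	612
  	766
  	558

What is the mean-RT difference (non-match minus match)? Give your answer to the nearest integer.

-47 ms

M(match) = 4297/6 = 716.167
M(non-match) = 6020/9 = 668.889
Difference = 668.889 − 716.167 = -47.278 ms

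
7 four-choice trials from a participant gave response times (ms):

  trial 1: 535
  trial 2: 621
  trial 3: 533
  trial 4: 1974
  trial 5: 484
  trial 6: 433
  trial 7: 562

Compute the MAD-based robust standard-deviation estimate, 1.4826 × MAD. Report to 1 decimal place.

75.6 ms

Sorted: 433, 484, 533, 535, 562, 621, 1974 → median = 535
|x − 535| sorted: 0, 2, 27, 51, 86, 102, 1439 → MAD = 51
Robust SD ≈ 1.4826 × 51 = 75.613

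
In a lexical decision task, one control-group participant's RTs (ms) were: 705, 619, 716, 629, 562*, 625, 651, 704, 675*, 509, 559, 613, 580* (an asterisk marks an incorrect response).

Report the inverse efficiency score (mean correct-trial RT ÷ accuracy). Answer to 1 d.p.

822.9 ms

Correct trials (n=10): 705, 619, 716, 629, 625, 651, 704, 509, 559, 613
Mean correct RT = 6330/10 = 633.0000 ms
Proportion correct = 10/13
IES = 633.0000 / (10/13) = 822.900 ms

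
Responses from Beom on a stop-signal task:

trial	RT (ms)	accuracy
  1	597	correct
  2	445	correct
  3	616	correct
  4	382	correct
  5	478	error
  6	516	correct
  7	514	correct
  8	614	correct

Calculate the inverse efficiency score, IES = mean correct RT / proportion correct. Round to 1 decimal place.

Correct trials (n=7): 597, 445, 616, 382, 516, 514, 614
Mean correct RT = 3684/7 = 526.2857 ms
Proportion correct = 7/8
IES = 526.2857 / (7/8) = 601.469 ms

601.5 ms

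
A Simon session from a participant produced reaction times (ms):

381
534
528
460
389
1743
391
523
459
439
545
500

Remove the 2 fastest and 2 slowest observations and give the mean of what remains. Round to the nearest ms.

479 ms

Sorted: 381, 389, 391, 439, 459, 460, 500, 523, 528, 534, 545, 1743
Drop lowest 2 (381, 389) and highest 2 (545, 1743)
Remaining (n=8): Σ = 3834, mean = 3834/8 = 479.250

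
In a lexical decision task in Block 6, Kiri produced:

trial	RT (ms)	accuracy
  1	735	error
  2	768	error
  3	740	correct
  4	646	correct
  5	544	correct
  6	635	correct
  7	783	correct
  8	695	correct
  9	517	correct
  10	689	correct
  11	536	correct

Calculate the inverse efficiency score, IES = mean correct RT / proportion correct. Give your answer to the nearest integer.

Correct trials (n=9): 740, 646, 544, 635, 783, 695, 517, 689, 536
Mean correct RT = 5785/9 = 642.7778 ms
Proportion correct = 9/11
IES = 642.7778 / (9/11) = 785.617 ms

786 ms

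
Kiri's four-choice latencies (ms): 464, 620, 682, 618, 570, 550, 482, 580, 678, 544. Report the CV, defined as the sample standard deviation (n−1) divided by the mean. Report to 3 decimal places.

0.127

n = 10, Σ = 5788, M = 578.8000
Σ(x−M)² = 48393.600; s = √(48393.600/9) = 73.3285
CV = 73.3285 / 578.8000 = 0.12669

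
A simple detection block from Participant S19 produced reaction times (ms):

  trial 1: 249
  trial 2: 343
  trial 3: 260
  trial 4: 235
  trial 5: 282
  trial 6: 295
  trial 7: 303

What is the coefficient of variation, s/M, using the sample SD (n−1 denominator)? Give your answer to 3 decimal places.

0.131

n = 7, Σ = 1967, M = 281.0000
Σ(x−M)² = 8106.000; s = √(8106.000/6) = 36.7560
CV = 36.7560 / 281.0000 = 0.13080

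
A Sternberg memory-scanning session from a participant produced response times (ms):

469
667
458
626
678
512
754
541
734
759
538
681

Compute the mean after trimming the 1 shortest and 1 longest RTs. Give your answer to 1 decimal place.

Sorted: 458, 469, 512, 538, 541, 626, 667, 678, 681, 734, 754, 759
Drop lowest 1 (458) and highest 1 (759)
Remaining (n=10): Σ = 6200, mean = 6200/10 = 620.000

620.0 ms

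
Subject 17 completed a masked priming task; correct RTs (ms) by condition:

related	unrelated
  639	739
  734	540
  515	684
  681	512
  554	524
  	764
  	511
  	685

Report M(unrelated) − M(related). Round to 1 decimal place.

-4.7 ms

M(related) = 3123/5 = 624.600
M(unrelated) = 4959/8 = 619.875
Difference = 619.875 − 624.600 = -4.725 ms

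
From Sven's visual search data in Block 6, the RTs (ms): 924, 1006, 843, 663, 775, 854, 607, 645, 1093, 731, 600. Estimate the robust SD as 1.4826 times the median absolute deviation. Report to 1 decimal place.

192.7 ms

Sorted: 600, 607, 645, 663, 731, 775, 843, 854, 924, 1006, 1093 → median = 775
|x − 775| sorted: 0, 44, 68, 79, 112, 130, 149, 168, 175, 231, 318 → MAD = 130
Robust SD ≈ 1.4826 × 130 = 192.738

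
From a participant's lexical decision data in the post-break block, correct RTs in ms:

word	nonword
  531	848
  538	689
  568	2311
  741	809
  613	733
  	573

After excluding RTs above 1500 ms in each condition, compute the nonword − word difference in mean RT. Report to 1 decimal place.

132.2 ms

nonword: exclude 2311
M(word) = 2991/5 = 598.200
M(nonword) = 3652/5 = 730.400
Difference = 730.400 − 598.200 = 132.200 ms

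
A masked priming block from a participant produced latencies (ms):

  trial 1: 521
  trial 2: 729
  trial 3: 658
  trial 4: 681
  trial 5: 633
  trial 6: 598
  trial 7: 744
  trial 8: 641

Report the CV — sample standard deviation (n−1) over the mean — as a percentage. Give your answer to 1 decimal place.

11.0%

n = 8, Σ = 5205, M = 650.6250
Σ(x−M)² = 35813.875; s = √(35813.875/7) = 71.5281
CV = 71.5281 / 650.6250 = 0.10994 = 10.994%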